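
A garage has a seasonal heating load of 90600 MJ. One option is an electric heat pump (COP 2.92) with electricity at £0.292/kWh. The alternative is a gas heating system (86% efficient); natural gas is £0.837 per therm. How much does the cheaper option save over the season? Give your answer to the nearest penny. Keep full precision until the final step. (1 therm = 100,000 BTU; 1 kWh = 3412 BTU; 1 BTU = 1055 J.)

Heat load = 90600 MJ = 90,600,000,000 J / 1055 = 85,876,777 BTU
Gas: input = 85,876,777 / 0.86 = 99,856,718 BTU = 998.6 therm → 998.6 × £0.837 = £835.80
Heat pump: 85,876,777 BTU / 3412 = 25,170 kWh heat; / 2.92 = 8,620 kWh in → × £0.292 = £2,516.90
Difference = |£835.80 − £2,516.90| = £1,681.10

£1681.10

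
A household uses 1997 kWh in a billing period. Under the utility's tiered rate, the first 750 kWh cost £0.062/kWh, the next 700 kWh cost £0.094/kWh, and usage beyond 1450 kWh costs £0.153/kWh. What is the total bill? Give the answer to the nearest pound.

First 750 kWh × £0.062 = £46.50
Next 700 kWh × £0.094 = £65.80
Remaining 547 kWh × £0.153 = £83.69
Total = £195.99 ≈ £196

£196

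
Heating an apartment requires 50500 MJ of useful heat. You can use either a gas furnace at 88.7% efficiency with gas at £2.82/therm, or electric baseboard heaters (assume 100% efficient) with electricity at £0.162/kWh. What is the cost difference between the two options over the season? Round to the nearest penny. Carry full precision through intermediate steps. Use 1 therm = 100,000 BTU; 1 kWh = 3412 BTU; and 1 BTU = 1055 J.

Heat load = 50500 MJ = 50,500,000,000 J / 1055 = 47,867,299 BTU
Gas: input = 47,867,299 / 0.887 = 53,965,387 BTU = 539.7 therm → 539.7 × £2.82 = £1,521.82
Electric: 47,867,299 BTU / 3412 = 14,030 kWh → × £0.162 = £2,272.71
Difference = |£1,521.82 − £2,272.71| = £750.89

£750.89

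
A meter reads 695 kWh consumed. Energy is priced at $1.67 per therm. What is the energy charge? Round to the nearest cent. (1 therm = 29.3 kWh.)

695 kWh × (0.03413 therm/kWh) = 23.72 therm
Cost = 23.72 therm × $1.67/therm = $39.61

$39.61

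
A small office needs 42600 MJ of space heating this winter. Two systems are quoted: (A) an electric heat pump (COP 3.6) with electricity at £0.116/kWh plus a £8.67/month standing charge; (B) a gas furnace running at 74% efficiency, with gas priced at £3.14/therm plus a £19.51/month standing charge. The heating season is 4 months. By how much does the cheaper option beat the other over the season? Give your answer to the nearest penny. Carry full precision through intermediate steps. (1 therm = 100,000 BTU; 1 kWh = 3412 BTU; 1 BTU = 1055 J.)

£1375.41

Heat load = 42600 MJ = 42,600,000,000 J / 1055 = 40,379,147 BTU
Gas: input = 40,379,147 / 0.74 = 54,566,415 BTU = 545.7 therm → 545.7 × £3.14 = £1,713.39; + 4 × £19.51 standing = £1,791.43
Heat pump: 40,379,147 BTU / 3412 = 11,830 kWh heat; / 3.6 = 3,287 kWh in → × £0.116 = £381.33; + 4 × £8.67 standing = £416.01
Difference = |£1,791.43 − £416.01| = £1,375.41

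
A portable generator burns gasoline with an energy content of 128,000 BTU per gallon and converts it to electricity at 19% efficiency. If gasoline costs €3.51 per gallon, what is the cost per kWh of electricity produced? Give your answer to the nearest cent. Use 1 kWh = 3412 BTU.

€0.49

Electrical output per gallon = 128,000 BTU × 0.19 / 3412 BTU/kWh = 7.128 kWh
Cost per kWh = €3.51 / 7.128 kWh = €0.492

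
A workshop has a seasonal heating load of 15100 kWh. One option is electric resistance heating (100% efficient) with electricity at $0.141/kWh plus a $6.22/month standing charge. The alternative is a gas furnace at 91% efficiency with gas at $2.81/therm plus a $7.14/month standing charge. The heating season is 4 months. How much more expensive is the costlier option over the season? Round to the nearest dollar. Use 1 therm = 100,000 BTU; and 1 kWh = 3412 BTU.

Heat load = 15100 kWh × 3412 = 51,521,200 BTU
Gas: input = 51,521,200 / 0.91 = 56,616,703 BTU = 566.2 therm → 566.2 × $2.81 = $1,590.93; + 4 × $7.14 standing = $1,619.49
Electric: 51,521,200 BTU / 3412 = 15,100 kWh → × $0.141 = $2,129.10; + 4 × $6.22 standing = $2,153.98
Difference = |$1,619.49 − $2,153.98| = $534.49 ≈ $534

$534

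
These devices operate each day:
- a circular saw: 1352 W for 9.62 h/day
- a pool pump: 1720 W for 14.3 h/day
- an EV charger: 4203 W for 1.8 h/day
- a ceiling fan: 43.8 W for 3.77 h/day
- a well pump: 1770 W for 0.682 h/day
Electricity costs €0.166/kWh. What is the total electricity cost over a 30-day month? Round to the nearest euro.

circular saw: 1352 W × 9.62 h × 30 d = 390,187 Wh = 390.2 kWh
pool pump: 1720 W × 14.3 h × 30 d = 737,880 Wh = 737.9 kWh
EV charger: 4203 W × 1.8 h × 30 d = 226,962 Wh = 227 kWh
ceiling fan: 43.8 W × 3.77 h × 30 d = 4,954 Wh = 4.954 kWh
well pump: 1770 W × 0.682 h × 30 d = 36,214 Wh = 36.21 kWh
Total energy = 390.2 + 737.9 + 227 + 4.954 + 36.21 = 1,396 kWh
Cost = 1,396 kWh × €0.166 = €231.77 ≈ €232

€232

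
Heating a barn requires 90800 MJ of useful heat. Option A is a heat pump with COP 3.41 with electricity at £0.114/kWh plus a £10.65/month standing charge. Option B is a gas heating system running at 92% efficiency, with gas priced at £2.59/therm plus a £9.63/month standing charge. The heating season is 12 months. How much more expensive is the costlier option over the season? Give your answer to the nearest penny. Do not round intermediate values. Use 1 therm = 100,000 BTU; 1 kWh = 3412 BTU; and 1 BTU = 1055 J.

Heat load = 90800 MJ = 90,800,000,000 J / 1055 = 86,066,351 BTU
Gas: input = 86,066,351 / 0.92 = 93,550,381 BTU = 935.5 therm → 935.5 × £2.59 = £2,422.95; + 12 × £9.63 standing = £2,538.51
Heat pump: 86,066,351 BTU / 3412 = 25,220 kWh heat; / 3.41 = 7,397 kWh in → × £0.114 = £843.29; + 12 × £10.65 standing = £971.09
Difference = |£2,538.51 − £971.09| = £1,567.43

£1567.43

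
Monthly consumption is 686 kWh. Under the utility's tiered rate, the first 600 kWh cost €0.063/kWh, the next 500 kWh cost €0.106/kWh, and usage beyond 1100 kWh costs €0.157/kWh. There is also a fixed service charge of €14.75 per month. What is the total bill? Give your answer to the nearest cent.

First 600 kWh × €0.063 = €37.80
Next 86 kWh × €0.106 = €9.12
Remaining tier: 0 kWh (not reached)
Energy charge = €46.92; + service €14.75 = €61.67

€61.67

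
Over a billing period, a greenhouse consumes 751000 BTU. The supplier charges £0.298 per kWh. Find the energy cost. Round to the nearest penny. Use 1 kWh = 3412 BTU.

£65.59

751000 BTU × (0.00029308 kWh/BTU) = 220.1 kWh
Cost = 220.1 kWh × £0.298/kWh = £65.59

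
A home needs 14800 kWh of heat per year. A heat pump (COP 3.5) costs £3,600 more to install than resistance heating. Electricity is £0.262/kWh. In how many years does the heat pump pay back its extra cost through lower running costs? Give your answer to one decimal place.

1.3 years

Resistance: 14800 kWh × £0.262 = £3,877.60/yr
Heat pump: 14800 / 3.5 = 4229 kWh in → × £0.262 = £1,107.89/yr
Annual savings = £2,769.71
Payback = £3,600 / £2,769.71 = 1.3 years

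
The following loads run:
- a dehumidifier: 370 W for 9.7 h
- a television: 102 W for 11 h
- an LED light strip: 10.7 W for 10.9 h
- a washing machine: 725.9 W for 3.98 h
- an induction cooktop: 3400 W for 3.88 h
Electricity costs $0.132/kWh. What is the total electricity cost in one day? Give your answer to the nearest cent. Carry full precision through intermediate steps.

$2.76

dehumidifier: 370 W × 9.7 h = 3,589 Wh = 3.589 kWh
television: 102 W × 11 h = 1,122 Wh = 1.122 kWh
LED light strip: 10.7 W × 10.9 h = 117 Wh = 0.1166 kWh
washing machine: 725.9 W × 3.98 h = 2,889 Wh = 2.889 kWh
induction cooktop: 3400 W × 3.88 h = 13,192 Wh = 13.19 kWh
Total energy = 3.589 + 1.122 + 0.1166 + 2.889 + 13.19 = 20.91 kWh
Cost = 20.91 kWh × $0.132 = $2.76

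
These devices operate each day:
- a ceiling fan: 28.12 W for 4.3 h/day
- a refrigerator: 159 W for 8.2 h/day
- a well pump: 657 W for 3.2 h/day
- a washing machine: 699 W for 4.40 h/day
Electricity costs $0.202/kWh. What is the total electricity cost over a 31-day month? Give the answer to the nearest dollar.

$41

ceiling fan: 28.12 W × 4.3 h × 31 d = 3,748 Wh = 3.748 kWh
refrigerator: 159 W × 8.2 h × 31 d = 40,418 Wh = 40.42 kWh
well pump: 657 W × 3.2 h × 31 d = 65,174 Wh = 65.17 kWh
washing machine: 699 W × 4.40 h × 31 d = 95,344 Wh = 95.34 kWh
Total energy = 3.748 + 40.42 + 65.17 + 95.34 = 204.7 kWh
Cost = 204.7 kWh × $0.202 = $41.35 ≈ $41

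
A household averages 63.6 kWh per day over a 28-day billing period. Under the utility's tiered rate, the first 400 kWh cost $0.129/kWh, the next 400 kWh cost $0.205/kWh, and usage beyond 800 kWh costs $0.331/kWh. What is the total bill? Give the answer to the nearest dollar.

Usage = 63.6 kWh/day × 28 days = 1780.8 kWh
First 400 kWh × $0.129 = $51.60
Next 400 kWh × $0.205 = $82.00
Remaining 980.8 kWh × $0.331 = $324.64
Total = $458.24 ≈ $458

$458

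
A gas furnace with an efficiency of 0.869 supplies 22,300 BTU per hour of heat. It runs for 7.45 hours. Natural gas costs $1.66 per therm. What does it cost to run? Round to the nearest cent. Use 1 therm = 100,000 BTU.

$3.17

Heat delivered = 22,300 BTU/h × 7.45 h = 166,135 BTU
Gas input = 166,135 / 0.869 = 191,180 BTU
= 191,180 / 100,000 = 1.912 therm
Cost = 1.912 × $1.66/therm = $3.17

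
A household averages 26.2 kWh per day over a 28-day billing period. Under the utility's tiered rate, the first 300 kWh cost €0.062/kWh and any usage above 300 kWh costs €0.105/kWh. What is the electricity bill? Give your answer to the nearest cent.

Usage = 26.2 kWh/day × 28 days = 733.6 kWh
First 300 kWh × €0.062 = €18.60
Remaining 433.6 kWh × €0.105 = €45.53
Total = €64.13

€64.13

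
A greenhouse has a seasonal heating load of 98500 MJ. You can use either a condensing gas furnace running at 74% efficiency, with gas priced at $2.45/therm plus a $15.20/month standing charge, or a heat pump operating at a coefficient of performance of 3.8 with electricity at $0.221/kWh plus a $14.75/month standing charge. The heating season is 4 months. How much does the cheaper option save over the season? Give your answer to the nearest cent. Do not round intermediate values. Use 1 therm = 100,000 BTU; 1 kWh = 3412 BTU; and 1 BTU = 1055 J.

Heat load = 98500 MJ = 98,500,000,000 J / 1055 = 93,364,929 BTU
Gas: input = 93,364,929 / 0.74 = 126,168,823 BTU = 1,262 therm → 1,262 × $2.45 = $3,091.14; + 4 × $15.20 standing = $3,151.94
Heat pump: 93,364,929 BTU / 3412 = 27,360 kWh heat; / 3.8 = 7,201 kWh in → × $0.221 = $1,591.41; + 4 × $14.75 standing = $1,650.41
Difference = |$3,151.94 − $1,650.41| = $1,501.52

$1501.52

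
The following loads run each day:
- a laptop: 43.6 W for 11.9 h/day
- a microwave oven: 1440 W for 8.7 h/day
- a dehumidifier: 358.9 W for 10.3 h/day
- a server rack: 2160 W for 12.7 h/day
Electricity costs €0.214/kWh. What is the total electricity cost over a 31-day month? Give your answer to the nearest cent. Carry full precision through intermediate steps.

laptop: 43.6 W × 11.9 h × 31 d = 16,084 Wh = 16.08 kWh
microwave oven: 1440 W × 8.7 h × 31 d = 388,368 Wh = 388.4 kWh
dehumidifier: 358.9 W × 10.3 h × 31 d = 114,597 Wh = 114.6 kWh
server rack: 2160 W × 12.7 h × 31 d = 850,392 Wh = 850.4 kWh
Total energy = 16.08 + 388.4 + 114.6 + 850.4 = 1,369 kWh
Cost = 1,369 kWh × €0.214 = €293.06

€293.06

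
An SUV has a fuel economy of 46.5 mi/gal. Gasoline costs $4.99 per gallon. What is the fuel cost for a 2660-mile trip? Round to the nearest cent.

Fuel = 2660 mi / 46.5 mpg = 57.2 gal
Cost = 57.2 gal × $4.99/gal = $285.45

$285.45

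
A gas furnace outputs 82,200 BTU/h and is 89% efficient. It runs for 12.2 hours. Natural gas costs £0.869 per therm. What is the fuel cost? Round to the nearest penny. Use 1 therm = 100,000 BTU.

Heat delivered = 82,200 BTU/h × 12.2 h = 1,002,840 BTU
Gas input = 1,002,840 / 0.89 = 1,126,787 BTU
= 1,126,787 / 100,000 = 11.27 therm
Cost = 11.27 × £0.869/therm = £9.79

£9.79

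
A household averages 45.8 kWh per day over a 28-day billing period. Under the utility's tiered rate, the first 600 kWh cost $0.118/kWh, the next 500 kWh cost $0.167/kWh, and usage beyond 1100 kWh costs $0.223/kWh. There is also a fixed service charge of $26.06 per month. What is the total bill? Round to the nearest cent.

Usage = 45.8 kWh/day × 28 days = 1282.4 kWh
First 600 kWh × $0.118 = $70.80
Next 500 kWh × $0.167 = $83.50
Remaining 182.4 kWh × $0.223 = $40.68
Energy charge = $194.98; + service $26.06 = $221.04

$221.04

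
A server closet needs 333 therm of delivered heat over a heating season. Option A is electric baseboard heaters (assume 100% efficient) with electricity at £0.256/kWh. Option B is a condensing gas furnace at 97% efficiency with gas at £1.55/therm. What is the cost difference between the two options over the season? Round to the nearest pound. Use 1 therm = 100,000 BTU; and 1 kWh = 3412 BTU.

£1966

Heat load = 333 therm × 100,000 = 33,300,000 BTU
Gas: input = 33,300,000 / 0.97 = 34,329,897 BTU = 343.3 therm → 343.3 × £1.55 = £532.11
Electric: 33,300,000 BTU / 3412 = 9,760 kWh → × £0.256 = £2,498.48
Difference = |£532.11 − £2,498.48| = £1,966.36 ≈ £1966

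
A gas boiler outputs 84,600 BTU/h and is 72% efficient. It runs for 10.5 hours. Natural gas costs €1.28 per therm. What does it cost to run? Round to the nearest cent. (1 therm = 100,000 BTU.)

Heat delivered = 84,600 BTU/h × 10.5 h = 888,300 BTU
Gas input = 888,300 / 0.72 = 1,233,750 BTU
= 1,233,750 / 100,000 = 12.34 therm
Cost = 12.34 × €1.28/therm = €15.79

€15.79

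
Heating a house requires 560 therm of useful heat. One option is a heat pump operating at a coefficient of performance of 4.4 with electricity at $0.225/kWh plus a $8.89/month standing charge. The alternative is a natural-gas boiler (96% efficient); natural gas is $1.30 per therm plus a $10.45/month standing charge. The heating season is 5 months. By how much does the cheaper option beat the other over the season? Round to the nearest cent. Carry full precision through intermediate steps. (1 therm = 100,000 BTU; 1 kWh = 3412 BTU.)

Heat load = 560 therm × 100,000 = 56,000,000 BTU
Gas: input = 56,000,000 / 0.96 = 58,333,333 BTU = 583.3 therm → 583.3 × $1.30 = $758.33; + 5 × $10.45 standing = $810.58
Heat pump: 56,000,000 BTU / 3412 = 16,410 kWh heat; / 4.4 = 3,730 kWh in → × $0.225 = $839.28; + 5 × $8.89 standing = $883.73
Difference = |$810.58 − $883.73| = $73.15

$73.15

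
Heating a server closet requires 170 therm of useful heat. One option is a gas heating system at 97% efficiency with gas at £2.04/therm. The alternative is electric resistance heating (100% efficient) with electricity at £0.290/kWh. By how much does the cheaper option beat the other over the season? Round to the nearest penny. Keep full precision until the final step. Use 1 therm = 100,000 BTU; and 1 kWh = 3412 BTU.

Heat load = 170 therm × 100,000 = 17,000,000 BTU
Gas: input = 17,000,000 / 0.970 = 17,525,773 BTU = 175.3 therm → 175.3 × £2.04 = £357.53
Electric: 17,000,000 BTU / 3412 = 4,982 kWh → × £0.290 = £1,444.90
Difference = |£357.53 − £1,444.90| = £1,087.37

£1087.37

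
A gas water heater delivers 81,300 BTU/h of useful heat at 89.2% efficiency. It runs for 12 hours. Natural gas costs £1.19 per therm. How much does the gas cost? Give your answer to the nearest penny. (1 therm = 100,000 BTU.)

£13.02

Heat delivered = 81,300 BTU/h × 12 h = 975,600 BTU
Gas input = 975,600 / 0.892 = 1,093,722 BTU
= 1,093,722 / 100,000 = 10.94 therm
Cost = 10.94 × £1.19/therm = £13.02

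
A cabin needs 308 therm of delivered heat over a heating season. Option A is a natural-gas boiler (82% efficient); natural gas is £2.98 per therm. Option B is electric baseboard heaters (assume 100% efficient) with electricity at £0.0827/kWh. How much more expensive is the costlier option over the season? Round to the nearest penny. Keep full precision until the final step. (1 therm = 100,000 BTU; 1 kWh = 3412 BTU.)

Heat load = 308 therm × 100,000 = 30,800,000 BTU
Gas: input = 30,800,000 / 0.82 = 37,560,976 BTU = 375.6 therm → 375.6 × £2.98 = £1,119.32
Electric: 30,800,000 BTU / 3412 = 9,027 kWh → × £0.0827 = £746.53
Difference = |£1,119.32 − £746.53| = £372.79

£372.79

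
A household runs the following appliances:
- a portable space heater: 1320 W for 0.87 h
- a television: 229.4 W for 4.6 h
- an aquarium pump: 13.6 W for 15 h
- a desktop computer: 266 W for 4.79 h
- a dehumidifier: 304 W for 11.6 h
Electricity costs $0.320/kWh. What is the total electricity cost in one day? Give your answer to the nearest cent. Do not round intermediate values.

portable space heater: 1320 W × 0.87 h = 1,148 Wh = 1.148 kWh
television: 229.4 W × 4.6 h = 1,055 Wh = 1.055 kWh
aquarium pump: 13.6 W × 15 h = 204 Wh = 0.204 kWh
desktop computer: 266 W × 4.79 h = 1,274 Wh = 1.274 kWh
dehumidifier: 304 W × 11.6 h = 3,526 Wh = 3.526 kWh
Total energy = 1.148 + 1.055 + 0.204 + 1.274 + 3.526 = 7.208 kWh
Cost = 7.208 kWh × $0.320 = $2.31

$2.31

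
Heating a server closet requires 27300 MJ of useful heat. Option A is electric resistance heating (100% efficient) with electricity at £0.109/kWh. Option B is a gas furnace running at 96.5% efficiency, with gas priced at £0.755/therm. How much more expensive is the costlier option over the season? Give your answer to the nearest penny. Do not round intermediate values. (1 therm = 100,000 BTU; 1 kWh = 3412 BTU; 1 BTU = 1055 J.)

£624.21

Heat load = 27300 MJ = 27,300,000,000 J / 1055 = 25,876,777 BTU
Gas: input = 25,876,777 / 0.965 = 26,815,313 BTU = 268.2 therm → 268.2 × £0.755 = £202.46
Electric: 25,876,777 BTU / 3412 = 7,584 kWh → × £0.109 = £826.66
Difference = |£202.46 − £826.66| = £624.21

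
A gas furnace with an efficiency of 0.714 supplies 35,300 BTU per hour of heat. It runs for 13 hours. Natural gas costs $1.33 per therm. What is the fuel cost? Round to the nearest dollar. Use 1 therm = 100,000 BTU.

Heat delivered = 35,300 BTU/h × 13 h = 458,900 BTU
Gas input = 458,900 / 0.714 = 642,717 BTU
= 642,717 / 100,000 = 6.427 therm
Cost = 6.427 × $1.33/therm = $8.55 ≈ $9

$9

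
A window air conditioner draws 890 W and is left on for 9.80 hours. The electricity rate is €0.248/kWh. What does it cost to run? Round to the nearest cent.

Energy = 890 W × 9.80 h = 8,722 Wh = 8.722 kWh
Cost = 8.722 kWh × €0.248/kWh = €2.16

€2.16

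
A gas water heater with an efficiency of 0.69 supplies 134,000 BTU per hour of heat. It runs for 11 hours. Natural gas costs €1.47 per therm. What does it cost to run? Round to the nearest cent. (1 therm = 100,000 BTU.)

€31.40

Heat delivered = 134,000 BTU/h × 11 h = 1,474,000 BTU
Gas input = 1,474,000 / 0.69 = 2,136,232 BTU
= 2,136,232 / 100,000 = 21.36 therm
Cost = 21.36 × €1.47/therm = €31.40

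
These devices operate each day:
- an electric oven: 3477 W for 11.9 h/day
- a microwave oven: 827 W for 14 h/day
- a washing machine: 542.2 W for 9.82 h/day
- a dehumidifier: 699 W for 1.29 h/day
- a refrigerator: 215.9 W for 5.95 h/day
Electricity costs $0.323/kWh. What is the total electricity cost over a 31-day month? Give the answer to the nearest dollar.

electric oven: 3477 W × 11.9 h × 31 d = 1,282,665 Wh = 1,283 kWh
microwave oven: 827 W × 14 h × 31 d = 358,918 Wh = 358.9 kWh
washing machine: 542.2 W × 9.82 h × 31 d = 165,057 Wh = 165.1 kWh
dehumidifier: 699 W × 1.29 h × 31 d = 27,953 Wh = 27.95 kWh
refrigerator: 215.9 W × 5.95 h × 31 d = 39,823 Wh = 39.82 kWh
Total energy = 1,283 + 358.9 + 165.1 + 27.95 + 39.82 = 1,874 kWh
Cost = 1,874 kWh × $0.323 = $605.44 ≈ $605

$605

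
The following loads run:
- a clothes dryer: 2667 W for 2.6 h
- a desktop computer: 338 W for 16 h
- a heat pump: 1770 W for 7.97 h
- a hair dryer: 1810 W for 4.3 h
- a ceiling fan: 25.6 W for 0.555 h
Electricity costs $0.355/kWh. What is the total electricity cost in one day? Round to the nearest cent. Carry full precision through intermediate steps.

$12.16

clothes dryer: 2667 W × 2.6 h = 6,934 Wh = 6.934 kWh
desktop computer: 338 W × 16 h = 5,408 Wh = 5.408 kWh
heat pump: 1770 W × 7.97 h = 14,107 Wh = 14.11 kWh
hair dryer: 1810 W × 4.3 h = 7,783 Wh = 7.783 kWh
ceiling fan: 25.6 W × 0.555 h = 14 Wh = 0.01421 kWh
Total energy = 6.934 + 5.408 + 14.11 + 7.783 + 0.01421 = 34.25 kWh
Cost = 34.25 kWh × $0.355 = $12.16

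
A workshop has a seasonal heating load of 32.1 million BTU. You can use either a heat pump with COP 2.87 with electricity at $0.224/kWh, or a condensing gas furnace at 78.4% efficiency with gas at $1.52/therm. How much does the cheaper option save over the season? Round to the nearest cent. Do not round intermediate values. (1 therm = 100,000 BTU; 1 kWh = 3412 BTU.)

$111.93

Heat load = 32.1 × 10⁶ BTU = 32,100,000 BTU
Gas: input = 32,100,000 / 0.784 = 40,943,878 BTU = 409.4 therm → 409.4 × $1.52 = $622.35
Heat pump: 32,100,000 BTU / 3412 = 9,408 kWh heat; / 2.87 = 3,278 kWh in → × $0.224 = $734.28
Difference = |$622.35 − $734.28| = $111.93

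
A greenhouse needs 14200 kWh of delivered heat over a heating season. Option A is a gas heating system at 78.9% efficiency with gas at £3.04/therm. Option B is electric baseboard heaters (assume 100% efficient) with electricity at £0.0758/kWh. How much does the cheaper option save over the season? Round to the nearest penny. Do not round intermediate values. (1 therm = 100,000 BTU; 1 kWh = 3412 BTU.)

£790.42

Heat load = 14200 kWh × 3412 = 48,450,400 BTU
Gas: input = 48,450,400 / 0.789 = 61,407,351 BTU = 614.1 therm → 614.1 × £3.04 = £1,866.78
Electric: 48,450,400 BTU / 3412 = 14,200 kWh → × £0.0758 = £1,076.36
Difference = |£1,866.78 − £1,076.36| = £790.42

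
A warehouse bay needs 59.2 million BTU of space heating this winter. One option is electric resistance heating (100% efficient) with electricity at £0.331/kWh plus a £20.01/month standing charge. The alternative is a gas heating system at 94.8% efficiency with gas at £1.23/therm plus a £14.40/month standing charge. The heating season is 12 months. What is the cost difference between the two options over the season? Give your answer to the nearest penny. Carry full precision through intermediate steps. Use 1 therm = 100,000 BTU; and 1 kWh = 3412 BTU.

Heat load = 59.2 × 10⁶ BTU = 59,200,000 BTU
Gas: input = 59,200,000 / 0.948 = 62,447,257 BTU = 624.5 therm → 624.5 × £1.23 = £768.10; + 12 × £14.40 standing = £940.90
Electric: 59,200,000 BTU / 3412 = 17,350 kWh → × £0.331 = £5,743.02; + 12 × £20.01 standing = £5,983.14
Difference = |£940.90 − £5,983.14| = £5,042.24

£5042.24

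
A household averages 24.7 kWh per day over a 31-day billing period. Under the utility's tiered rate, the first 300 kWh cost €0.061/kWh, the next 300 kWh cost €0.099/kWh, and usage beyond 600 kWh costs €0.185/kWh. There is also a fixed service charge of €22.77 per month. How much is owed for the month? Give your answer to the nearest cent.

€101.42

Usage = 24.7 kWh/day × 31 days = 765.7 kWh
First 300 kWh × €0.061 = €18.30
Next 300 kWh × €0.099 = €29.70
Remaining 165.7 kWh × €0.185 = €30.65
Energy charge = €78.65; + service €22.77 = €101.42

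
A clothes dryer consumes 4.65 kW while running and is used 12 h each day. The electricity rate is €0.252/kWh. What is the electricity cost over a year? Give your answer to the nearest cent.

Energy = 4650 W × 12 h/day × 365 days = 20,367,000 Wh = 20,370 kWh
Cost = 20,370 kWh × €0.252/kWh = €5,132.48

€5132.48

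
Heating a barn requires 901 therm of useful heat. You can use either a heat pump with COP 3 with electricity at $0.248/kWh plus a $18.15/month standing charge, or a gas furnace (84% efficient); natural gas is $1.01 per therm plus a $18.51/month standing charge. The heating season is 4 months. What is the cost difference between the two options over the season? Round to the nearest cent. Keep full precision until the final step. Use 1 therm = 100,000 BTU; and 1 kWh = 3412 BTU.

$1098.18

Heat load = 901 therm × 100,000 = 90,100,000 BTU
Gas: input = 90,100,000 / 0.84 = 107,261,905 BTU = 1,073 therm → 1,073 × $1.01 = $1,083.35; + 4 × $18.51 standing = $1,157.39
Heat pump: 90,100,000 BTU / 3412 = 26,410 kWh heat; / 3 = 8,802 kWh in → × $0.248 = $2,182.96; + 4 × $18.15 standing = $2,255.56
Difference = |$1,157.39 − $2,255.56| = $1,098.18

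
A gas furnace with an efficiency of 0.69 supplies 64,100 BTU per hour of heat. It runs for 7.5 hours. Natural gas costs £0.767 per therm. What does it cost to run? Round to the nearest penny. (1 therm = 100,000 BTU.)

Heat delivered = 64,100 BTU/h × 7.5 h = 480,750 BTU
Gas input = 480,750 / 0.69 = 696,739 BTU
= 696,739 / 100,000 = 6.967 therm
Cost = 6.967 × £0.767/therm = £5.34

£5.34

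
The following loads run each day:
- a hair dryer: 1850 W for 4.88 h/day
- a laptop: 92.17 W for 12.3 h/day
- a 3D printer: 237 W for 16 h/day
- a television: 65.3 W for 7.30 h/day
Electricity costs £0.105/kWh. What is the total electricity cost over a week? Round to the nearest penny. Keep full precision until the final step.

hair dryer: 1850 W × 4.88 h × 7 d = 63,196 Wh = 63.2 kWh
laptop: 92.17 W × 12.3 h × 7 d = 7,936 Wh = 7.936 kWh
3D printer: 237 W × 16 h × 7 d = 26,544 Wh = 26.54 kWh
television: 65.3 W × 7.30 h × 7 d = 3,337 Wh = 3.337 kWh
Total energy = 63.2 + 7.936 + 26.54 + 3.337 = 101 kWh
Cost = 101 kWh × £0.105 = £10.61

£10.61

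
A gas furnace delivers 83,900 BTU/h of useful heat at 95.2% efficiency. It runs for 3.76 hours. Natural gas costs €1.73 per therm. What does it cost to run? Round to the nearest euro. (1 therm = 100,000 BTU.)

Heat delivered = 83,900 BTU/h × 3.76 h = 315,464 BTU
Gas input = 315,464 / 0.952 = 331,370 BTU
= 331,370 / 100,000 = 3.314 therm
Cost = 3.314 × €1.73/therm = €5.73 ≈ €6

€6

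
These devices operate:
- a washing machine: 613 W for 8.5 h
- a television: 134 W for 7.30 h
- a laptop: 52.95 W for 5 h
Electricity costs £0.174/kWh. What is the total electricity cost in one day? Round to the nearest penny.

£1.12

washing machine: 613 W × 8.5 h = 5,210 Wh = 5.21 kWh
television: 134 W × 7.30 h = 978 Wh = 0.9782 kWh
laptop: 52.95 W × 5 h = 265 Wh = 0.2647 kWh
Total energy = 5.21 + 0.9782 + 0.2647 = 6.453 kWh
Cost = 6.453 kWh × £0.174 = £1.12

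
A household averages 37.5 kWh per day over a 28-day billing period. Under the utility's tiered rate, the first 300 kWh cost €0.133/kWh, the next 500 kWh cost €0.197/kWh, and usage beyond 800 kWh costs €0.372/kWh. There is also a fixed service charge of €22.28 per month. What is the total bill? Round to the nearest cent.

€253.68

Usage = 37.5 kWh/day × 28 days = 1050 kWh
First 300 kWh × €0.133 = €39.90
Next 500 kWh × €0.197 = €98.50
Remaining 250 kWh × €0.372 = €93.00
Energy charge = €231.40; + service €22.28 = €253.68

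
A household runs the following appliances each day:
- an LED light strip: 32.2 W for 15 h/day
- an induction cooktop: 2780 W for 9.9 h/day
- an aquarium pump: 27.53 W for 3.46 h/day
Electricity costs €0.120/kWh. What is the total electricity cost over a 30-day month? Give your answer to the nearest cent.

€101.16

LED light strip: 32.2 W × 15 h × 30 d = 14,490 Wh = 14.49 kWh
induction cooktop: 2780 W × 9.9 h × 30 d = 825,660 Wh = 825.7 kWh
aquarium pump: 27.53 W × 3.46 h × 30 d = 2,858 Wh = 2.858 kWh
Total energy = 14.49 + 825.7 + 2.858 = 843 kWh
Cost = 843 kWh × €0.120 = €101.16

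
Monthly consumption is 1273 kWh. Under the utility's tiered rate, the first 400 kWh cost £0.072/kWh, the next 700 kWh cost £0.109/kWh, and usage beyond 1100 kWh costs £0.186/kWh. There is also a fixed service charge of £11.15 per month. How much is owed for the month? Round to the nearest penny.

First 400 kWh × £0.072 = £28.80
Next 700 kWh × £0.109 = £76.30
Remaining 173 kWh × £0.186 = £32.18
Energy charge = £137.28; + service £11.15 = £148.43

£148.43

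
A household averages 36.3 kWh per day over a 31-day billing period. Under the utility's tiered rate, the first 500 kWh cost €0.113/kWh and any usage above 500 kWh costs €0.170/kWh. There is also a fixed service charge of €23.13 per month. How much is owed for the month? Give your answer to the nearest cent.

Usage = 36.3 kWh/day × 31 days = 1125.3 kWh
First 500 kWh × €0.113 = €56.50
Remaining 625.3 kWh × €0.170 = €106.30
Energy charge = €162.80; + service €23.13 = €185.93

€185.93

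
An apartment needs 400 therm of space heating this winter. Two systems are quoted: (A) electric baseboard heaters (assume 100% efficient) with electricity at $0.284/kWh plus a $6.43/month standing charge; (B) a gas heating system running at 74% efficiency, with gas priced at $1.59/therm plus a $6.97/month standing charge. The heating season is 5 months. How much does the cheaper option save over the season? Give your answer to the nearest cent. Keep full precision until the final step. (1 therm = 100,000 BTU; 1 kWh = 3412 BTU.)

Heat load = 400 therm × 100,000 = 40,000,000 BTU
Gas: input = 40,000,000 / 0.74 = 54,054,054 BTU = 540.5 therm → 540.5 × $1.59 = $859.46; + 5 × $6.97 standing = $894.31
Electric: 40,000,000 BTU / 3412 = 11,720 kWh → × $0.284 = $3,329.43; + 5 × $6.43 standing = $3,361.58
Difference = |$894.31 − $3,361.58| = $2,467.27

$2467.27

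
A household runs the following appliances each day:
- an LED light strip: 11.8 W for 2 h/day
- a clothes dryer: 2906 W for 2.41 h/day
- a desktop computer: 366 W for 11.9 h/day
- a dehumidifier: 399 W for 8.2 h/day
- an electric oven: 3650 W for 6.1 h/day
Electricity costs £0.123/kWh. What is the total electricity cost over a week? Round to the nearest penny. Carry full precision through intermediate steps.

LED light strip: 11.8 W × 2 h × 7 d = 165 Wh = 0.1652 kWh
clothes dryer: 2906 W × 2.41 h × 7 d = 49,024 Wh = 49.02 kWh
desktop computer: 366 W × 11.9 h × 7 d = 30,488 Wh = 30.49 kWh
dehumidifier: 399 W × 8.2 h × 7 d = 22,903 Wh = 22.9 kWh
electric oven: 3650 W × 6.1 h × 7 d = 155,855 Wh = 155.9 kWh
Total energy = 0.1652 + 49.02 + 30.49 + 22.9 + 155.9 = 258.4 kWh
Cost = 258.4 kWh × £0.123 = £31.79

£31.79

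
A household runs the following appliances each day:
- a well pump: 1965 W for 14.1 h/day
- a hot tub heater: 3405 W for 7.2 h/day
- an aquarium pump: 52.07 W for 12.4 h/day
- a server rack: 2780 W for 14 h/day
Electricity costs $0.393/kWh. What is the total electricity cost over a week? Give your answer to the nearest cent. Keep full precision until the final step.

$252.51

well pump: 1965 W × 14.1 h × 7 d = 193,946 Wh = 193.9 kWh
hot tub heater: 3405 W × 7.2 h × 7 d = 171,612 Wh = 171.6 kWh
aquarium pump: 52.07 W × 12.4 h × 7 d = 4,520 Wh = 4.52 kWh
server rack: 2780 W × 14 h × 7 d = 272,440 Wh = 272.4 kWh
Total energy = 193.9 + 171.6 + 4.52 + 272.4 = 642.5 kWh
Cost = 642.5 kWh × $0.393 = $252.51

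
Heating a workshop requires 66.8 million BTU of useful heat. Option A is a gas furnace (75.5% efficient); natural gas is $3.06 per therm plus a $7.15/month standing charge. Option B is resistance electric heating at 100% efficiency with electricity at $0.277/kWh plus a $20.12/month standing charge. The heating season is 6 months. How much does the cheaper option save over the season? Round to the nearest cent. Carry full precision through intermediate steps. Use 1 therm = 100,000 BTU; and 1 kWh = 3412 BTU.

$2793.52

Heat load = 66.8 × 10⁶ BTU = 66,800,000 BTU
Gas: input = 66,800,000 / 0.755 = 88,476,821 BTU = 884.8 therm → 884.8 × $3.06 = $2,707.39; + 6 × $7.15 standing = $2,750.29
Electric: 66,800,000 BTU / 3412 = 19,580 kWh → × $0.277 = $5,423.09; + 6 × $20.12 standing = $5,543.81
Difference = |$2,750.29 − $5,543.81| = $2,793.52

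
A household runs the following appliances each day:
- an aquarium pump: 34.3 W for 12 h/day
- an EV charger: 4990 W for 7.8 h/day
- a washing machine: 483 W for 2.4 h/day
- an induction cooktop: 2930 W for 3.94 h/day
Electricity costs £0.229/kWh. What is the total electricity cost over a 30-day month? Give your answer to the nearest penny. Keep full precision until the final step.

aquarium pump: 34.3 W × 12 h × 30 d = 12,348 Wh = 12.35 kWh
EV charger: 4990 W × 7.8 h × 30 d = 1,167,660 Wh = 1,168 kWh
washing machine: 483 W × 2.4 h × 30 d = 34,776 Wh = 34.78 kWh
induction cooktop: 2930 W × 3.94 h × 30 d = 346,326 Wh = 346.3 kWh
Total energy = 12.35 + 1,168 + 34.78 + 346.3 = 1,561 kWh
Cost = 1,561 kWh × £0.229 = £357.49

£357.49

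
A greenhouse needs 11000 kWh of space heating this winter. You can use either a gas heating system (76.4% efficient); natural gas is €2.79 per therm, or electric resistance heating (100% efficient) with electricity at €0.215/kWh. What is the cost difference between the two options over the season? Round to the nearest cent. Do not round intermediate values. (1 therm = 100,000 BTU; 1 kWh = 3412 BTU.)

Heat load = 11000 kWh × 3412 = 37,532,000 BTU
Gas: input = 37,532,000 / 0.764 = 49,125,654 BTU = 491.3 therm → 491.3 × €2.79 = €1,370.61
Electric: 37,532,000 BTU / 3412 = 11,000 kWh → × €0.215 = €2,365.00
Difference = |€1,370.61 − €2,365.00| = €994.39

€994.39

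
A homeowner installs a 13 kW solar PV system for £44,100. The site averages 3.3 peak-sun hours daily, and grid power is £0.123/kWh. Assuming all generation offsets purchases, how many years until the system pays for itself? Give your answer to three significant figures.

22.9 years

Daily generation = 13 kW × 3.3 h = 42.9 kWh
Annual generation = 42.9 × 365 = 15658 kWh
Annual savings = 15658 × £0.123 = £1,926.00
Payback = £44,100 / £1,926.00 = 22.9 years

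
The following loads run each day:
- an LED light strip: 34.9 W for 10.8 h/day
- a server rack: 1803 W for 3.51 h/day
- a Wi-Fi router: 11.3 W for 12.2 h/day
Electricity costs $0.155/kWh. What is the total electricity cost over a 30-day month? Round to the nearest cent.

$31.82

LED light strip: 34.9 W × 10.8 h × 30 d = 11,308 Wh = 11.31 kWh
server rack: 1803 W × 3.51 h × 30 d = 189,856 Wh = 189.9 kWh
Wi-Fi router: 11.3 W × 12.2 h × 30 d = 4,136 Wh = 4.136 kWh
Total energy = 11.31 + 189.9 + 4.136 = 205.3 kWh
Cost = 205.3 kWh × $0.155 = $31.82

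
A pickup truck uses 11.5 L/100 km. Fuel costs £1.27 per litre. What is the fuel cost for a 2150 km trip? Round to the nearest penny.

£314.01

Fuel = 11.5 L/100 km × 2150 km / 100 = 247.2 L
Cost = 247.2 L × £1.27/L = £314.01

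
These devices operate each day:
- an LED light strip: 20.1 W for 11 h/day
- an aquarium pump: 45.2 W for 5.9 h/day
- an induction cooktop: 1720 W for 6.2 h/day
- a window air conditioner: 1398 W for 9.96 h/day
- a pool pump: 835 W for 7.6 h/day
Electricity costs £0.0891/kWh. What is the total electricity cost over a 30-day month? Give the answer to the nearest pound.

LED light strip: 20.1 W × 11 h × 30 d = 6,633 Wh = 6.633 kWh
aquarium pump: 45.2 W × 5.9 h × 30 d = 8,000 Wh = 8 kWh
induction cooktop: 1720 W × 6.2 h × 30 d = 319,920 Wh = 319.9 kWh
window air conditioner: 1398 W × 9.96 h × 30 d = 417,722 Wh = 417.7 kWh
pool pump: 835 W × 7.6 h × 30 d = 190,380 Wh = 190.4 kWh
Total energy = 6.633 + 8 + 319.9 + 417.7 + 190.4 = 942.7 kWh
Cost = 942.7 kWh × £0.0891 = £83.99 ≈ £84

£84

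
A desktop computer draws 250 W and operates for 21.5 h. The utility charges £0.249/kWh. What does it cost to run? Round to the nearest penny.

£1.34

Energy = 250 W × 21.5 h = 5,375 Wh = 5.375 kWh
Cost = 5.375 kWh × £0.249/kWh = £1.34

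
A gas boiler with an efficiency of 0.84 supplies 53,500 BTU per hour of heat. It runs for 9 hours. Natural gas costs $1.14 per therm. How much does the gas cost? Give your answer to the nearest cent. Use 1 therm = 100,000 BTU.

Heat delivered = 53,500 BTU/h × 9 h = 481,500 BTU
Gas input = 481,500 / 0.84 = 573,214 BTU
= 573,214 / 100,000 = 5.732 therm
Cost = 5.732 × $1.14/therm = $6.53

$6.53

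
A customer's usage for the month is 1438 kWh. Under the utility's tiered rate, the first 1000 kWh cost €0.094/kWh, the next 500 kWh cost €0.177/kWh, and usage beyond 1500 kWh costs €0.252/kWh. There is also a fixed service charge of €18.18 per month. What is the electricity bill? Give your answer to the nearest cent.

€189.71

First 1000 kWh × €0.094 = €94.00
Next 438 kWh × €0.177 = €77.53
Remaining tier: 0 kWh (not reached)
Energy charge = €171.53; + service €18.18 = €189.71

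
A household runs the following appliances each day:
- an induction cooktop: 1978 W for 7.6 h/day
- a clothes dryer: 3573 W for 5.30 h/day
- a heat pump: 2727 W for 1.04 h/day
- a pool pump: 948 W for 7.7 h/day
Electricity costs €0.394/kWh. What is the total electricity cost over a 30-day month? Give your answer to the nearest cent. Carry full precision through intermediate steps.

induction cooktop: 1978 W × 7.6 h × 30 d = 450,984 Wh = 451 kWh
clothes dryer: 3573 W × 5.30 h × 30 d = 568,107 Wh = 568.1 kWh
heat pump: 2727 W × 1.04 h × 30 d = 85,082 Wh = 85.08 kWh
pool pump: 948 W × 7.7 h × 30 d = 218,988 Wh = 219 kWh
Total energy = 451 + 568.1 + 85.08 + 219 = 1,323 kWh
Cost = 1,323 kWh × €0.394 = €521.33

€521.33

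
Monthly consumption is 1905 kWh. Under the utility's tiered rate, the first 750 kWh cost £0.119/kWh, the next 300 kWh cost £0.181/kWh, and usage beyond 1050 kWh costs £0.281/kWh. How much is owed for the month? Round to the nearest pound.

£384

First 750 kWh × £0.119 = £89.25
Next 300 kWh × £0.181 = £54.30
Remaining 855 kWh × £0.281 = £240.26
Total = £383.81 ≈ £384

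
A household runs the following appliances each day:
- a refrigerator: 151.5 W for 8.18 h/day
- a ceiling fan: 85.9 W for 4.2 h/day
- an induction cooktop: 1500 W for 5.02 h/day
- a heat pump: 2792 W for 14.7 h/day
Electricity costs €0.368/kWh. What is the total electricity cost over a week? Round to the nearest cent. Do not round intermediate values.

refrigerator: 151.5 W × 8.18 h × 7 d = 8,675 Wh = 8.675 kWh
ceiling fan: 85.9 W × 4.2 h × 7 d = 2,525 Wh = 2.525 kWh
induction cooktop: 1500 W × 5.02 h × 7 d = 52,710 Wh = 52.71 kWh
heat pump: 2792 W × 14.7 h × 7 d = 287,297 Wh = 287.3 kWh
Total energy = 8.675 + 2.525 + 52.71 + 287.3 = 351.2 kWh
Cost = 351.2 kWh × €0.368 = €129.24

€129.24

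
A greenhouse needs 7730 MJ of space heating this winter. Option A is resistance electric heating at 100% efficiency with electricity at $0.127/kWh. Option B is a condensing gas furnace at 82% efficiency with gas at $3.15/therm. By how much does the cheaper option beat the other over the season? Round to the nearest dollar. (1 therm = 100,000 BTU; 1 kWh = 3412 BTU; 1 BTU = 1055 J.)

$9

Heat load = 7730 MJ = 7,730,000,000 J / 1055 = 7,327,014 BTU
Gas: input = 7,327,014 / 0.82 = 8,935,383 BTU = 89.35 therm → 89.35 × $3.15 = $281.46
Electric: 7,327,014 BTU / 3412 = 2,147 kWh → × $0.127 = $272.72
Difference = |$281.46 − $272.72| = $8.74 ≈ $9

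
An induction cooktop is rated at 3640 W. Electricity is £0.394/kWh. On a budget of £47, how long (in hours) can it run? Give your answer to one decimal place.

32.8 h

Energy budget = £47 / £0.394 per kWh = 119.3 kWh = 119,289 Wh
Runtime = 119,289 Wh / 3640 W = 32.77 h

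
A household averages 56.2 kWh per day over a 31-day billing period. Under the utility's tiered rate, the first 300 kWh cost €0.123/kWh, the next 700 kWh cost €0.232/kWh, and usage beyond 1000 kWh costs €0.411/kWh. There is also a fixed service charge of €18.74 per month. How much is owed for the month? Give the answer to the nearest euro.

€523

Usage = 56.2 kWh/day × 31 days = 1742.2 kWh
First 300 kWh × €0.123 = €36.90
Next 700 kWh × €0.232 = €162.40
Remaining 742.2 kWh × €0.411 = €305.04
Energy charge = €504.34; + service €18.74 = €523.08 ≈ €523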